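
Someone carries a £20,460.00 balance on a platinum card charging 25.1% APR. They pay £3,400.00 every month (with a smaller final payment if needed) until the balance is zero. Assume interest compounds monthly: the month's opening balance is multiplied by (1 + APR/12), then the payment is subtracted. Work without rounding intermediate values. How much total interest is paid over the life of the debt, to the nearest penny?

Monthly rate r = 25.1%/12 = 2.09167% = 0.0209167.
Payoff takes n = ⌈−ln(1 − rB₀/P)/ln(1+r)⌉ = ⌈6.499⌉ = 7 payments; the last is £1,703.74.
Total paid = 6·£3,400.00 + £1,703.74 = £22,103.74.
Total interest = total paid − principal = £22,103.74 − £20,460.00 = £1,643.74.

£1,643.74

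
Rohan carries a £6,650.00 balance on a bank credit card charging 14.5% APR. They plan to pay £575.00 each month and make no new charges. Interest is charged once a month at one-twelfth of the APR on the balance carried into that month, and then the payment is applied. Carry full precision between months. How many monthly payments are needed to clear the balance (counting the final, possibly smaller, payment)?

13 payments

Monthly rate r = 14.5%/12 = 1.20833% = 0.0120833.
Recurrence: B ← B·(1+r) − £575.00.
Month 1: interest £80.35; balance after payment £6,155.35.
Month 2: interest £74.38; balance after payment £5,654.73.
Closed form: n = −ln(1 − rB₀/P)/ln(1+r) = −ln(0.86025)/ln(1.01208) ≈ 12.533, so the balance reaches zero during payment 13.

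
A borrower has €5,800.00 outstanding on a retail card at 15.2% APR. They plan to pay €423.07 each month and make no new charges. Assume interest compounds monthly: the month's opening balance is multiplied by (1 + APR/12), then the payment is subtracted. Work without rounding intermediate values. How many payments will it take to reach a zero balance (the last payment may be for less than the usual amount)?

Monthly rate r = 15.2%/12 = 1.26667% = 0.0126667.
Recurrence: B ← B·(1+r) − €423.07.
Month 1: interest €73.47; balance after payment €5,450.40.
Month 2: interest €69.04; balance after payment €5,096.37.
Closed form: n = −ln(1 − rB₀/P)/ln(1+r) = −ln(0.82635)/ln(1.01267) ≈ 15.153, so the balance reaches zero during payment 16.

16 payments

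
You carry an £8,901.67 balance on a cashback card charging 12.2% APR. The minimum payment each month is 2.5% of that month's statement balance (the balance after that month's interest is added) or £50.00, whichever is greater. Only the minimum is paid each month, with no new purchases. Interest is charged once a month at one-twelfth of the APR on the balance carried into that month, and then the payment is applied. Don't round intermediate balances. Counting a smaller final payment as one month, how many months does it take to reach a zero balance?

Monthly rate r = 12.2%/12 = 1.01667% = 0.0101667.
While 2.5% of the post-interest balance exceeds £50.00, each month B ← (B·(1+r))·(1 − 0.025), i.e. B shrinks by the factor (1+r)·0.975 = 0.98491.
This holds for months 1–99. Entering month 100 the balance is £1,976.24; 2.5% of the post-interest balance is now below £50.00, so the flat £50.00 minimum applies from here.
From month 100 a fixed £50.00 at rate r clears £1,976.24 in 51 more payments. Total: 99 + 51 = 150 months.

150 months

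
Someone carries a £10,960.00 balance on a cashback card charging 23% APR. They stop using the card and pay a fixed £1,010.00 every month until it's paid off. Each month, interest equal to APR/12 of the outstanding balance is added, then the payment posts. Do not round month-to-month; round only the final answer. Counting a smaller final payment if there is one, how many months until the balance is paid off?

13 months

Monthly rate r = 23%/12 = 1.91667% = 0.0191667.
Recurrence: B ← B·(1+r) − £1,010.00.
Month 1: interest £210.07; balance after payment £10,160.07.
Month 2: interest £194.73; balance after payment £9,344.80.
Closed form: n = −ln(1 − rB₀/P)/ln(1+r) = −ln(0.79201)/ln(1.01917) ≈ 12.282, so the balance reaches zero during payment 13.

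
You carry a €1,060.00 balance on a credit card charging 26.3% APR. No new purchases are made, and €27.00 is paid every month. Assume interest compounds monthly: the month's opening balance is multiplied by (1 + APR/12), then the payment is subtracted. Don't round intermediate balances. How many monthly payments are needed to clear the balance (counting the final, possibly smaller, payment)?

Monthly rate r = 26.3%/12 = 2.19167% = 0.0219167.
Recurrence: B ← B·(1+r) − €27.00.
Month 1: interest €23.23; balance after payment €1,056.23.
Month 2: interest €23.15; balance after payment €1,052.38.
Closed form: n = −ln(1 − rB₀/P)/ln(1+r) = −ln(0.13957)/ln(1.02192) ≈ 90.831, so the balance reaches zero during payment 91.

91 months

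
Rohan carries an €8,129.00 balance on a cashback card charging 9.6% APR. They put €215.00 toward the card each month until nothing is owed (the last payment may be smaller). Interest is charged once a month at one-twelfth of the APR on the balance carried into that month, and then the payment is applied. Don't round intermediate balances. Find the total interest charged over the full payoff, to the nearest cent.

€1,590.62

Monthly rate r = 9.6%/12 = 0.8% = 0.008.
Payoff takes n = ⌈−ln(1 − rB₀/P)/ln(1+r)⌉ = ⌈45.207⌉ = 46 payments; the last is €44.62.
Total paid = 45·€215.00 + €44.62 = €9,719.62.
Total interest = total paid − principal = €9,719.62 − €8,129.00 = €1,590.62.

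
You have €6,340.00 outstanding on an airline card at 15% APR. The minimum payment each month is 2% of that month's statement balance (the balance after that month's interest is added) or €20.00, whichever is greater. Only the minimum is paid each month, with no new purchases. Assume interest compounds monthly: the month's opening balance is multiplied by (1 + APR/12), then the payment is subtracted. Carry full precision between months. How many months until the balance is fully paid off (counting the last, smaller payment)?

Monthly rate r = 15%/12 = 1.25% = 0.0125.
While 2% of the post-interest balance exceeds €20.00, each month B ← (B·(1+r))·(1 − 0.02), i.e. B shrinks by the factor (1+r)·0.98 = 0.99225.
This holds for months 1–239. Entering month 240 the balance is €987.49; 2% of the post-interest balance is now below €20.00, so the flat €20.00 minimum applies from here.
From month 240 a fixed €20.00 at rate r clears €987.49 in 78 more payments. Total: 239 + 78 = 317 months.

317 months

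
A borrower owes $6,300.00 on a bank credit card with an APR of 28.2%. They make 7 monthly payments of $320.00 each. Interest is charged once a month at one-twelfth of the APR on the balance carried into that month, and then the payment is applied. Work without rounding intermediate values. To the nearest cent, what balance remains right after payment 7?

Monthly rate r = 28.2%/12 = 2.35% = 0.0235.
Each month: B ← B·(1+r) − $320.00.
Month 1: interest $148.05; balance after payment $6,128.05.
Month 2: interest $144.01; balance after payment $5,952.06.
Month 3: interest $139.87; balance after payment $5,771.93.
Month 4: interest $135.64; balance after payment $5,587.57.
Month 5: interest $131.31; balance after payment $5,398.88.
Month 6: interest $126.87; balance after payment $5,205.75.
Month 7: interest $122.34; balance after payment $5,008.09.

$5,008.09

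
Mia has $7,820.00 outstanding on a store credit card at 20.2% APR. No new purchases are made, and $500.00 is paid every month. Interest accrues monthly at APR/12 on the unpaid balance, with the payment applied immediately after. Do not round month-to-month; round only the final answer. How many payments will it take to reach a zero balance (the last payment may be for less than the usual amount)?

Monthly rate r = 20.2%/12 = 1.68333% = 0.0168333.
Recurrence: B ← B·(1+r) − $500.00.
Month 1: interest $131.64; balance after payment $7,451.64.
Month 2: interest $125.44; balance after payment $7,077.07.
Closed form: n = −ln(1 − rB₀/P)/ln(1+r) = −ln(0.73673)/ln(1.01683) ≈ 18.303, so the balance reaches zero during payment 19.

19 months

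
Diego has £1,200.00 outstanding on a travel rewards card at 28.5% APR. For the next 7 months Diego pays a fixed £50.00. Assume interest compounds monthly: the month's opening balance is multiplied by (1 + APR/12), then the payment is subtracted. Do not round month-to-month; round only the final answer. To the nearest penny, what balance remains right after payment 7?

£1,038.34

Monthly rate r = 28.5%/12 = 2.375% = 0.02375.
Each month: B ← B·(1+r) − £50.00.
Month 1: interest £28.50; balance after payment £1,178.50.
Month 2: interest £27.99; balance after payment £1,156.49.
Month 3: interest £27.47; balance after payment £1,133.96.
Month 4: interest £26.93; balance after payment £1,110.89.
Month 5: interest £26.38; balance after payment £1,087.27.
Month 6: interest £25.82; balance after payment £1,063.09.
Month 7: interest £25.25; balance after payment £1,038.34.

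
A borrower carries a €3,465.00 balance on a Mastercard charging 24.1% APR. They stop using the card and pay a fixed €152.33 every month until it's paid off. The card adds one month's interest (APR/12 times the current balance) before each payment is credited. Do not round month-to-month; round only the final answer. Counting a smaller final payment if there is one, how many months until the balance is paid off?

31 months

Monthly rate r = 24.1%/12 = 2.00833% = 0.0200833.
Recurrence: B ← B·(1+r) − €152.33.
Month 1: interest €69.59; balance after payment €3,382.26.
Month 2: interest €67.93; balance after payment €3,297.86.
Closed form: n = −ln(1 − rB₀/P)/ln(1+r) = −ln(0.54317)/ln(1.02008) ≈ 30.694, so the balance reaches zero during payment 31.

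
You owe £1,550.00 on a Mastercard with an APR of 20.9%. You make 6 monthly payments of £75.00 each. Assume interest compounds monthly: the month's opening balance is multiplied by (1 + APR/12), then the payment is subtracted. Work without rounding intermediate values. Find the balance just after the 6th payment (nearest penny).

£1,249.14

Monthly rate r = 20.9%/12 = 1.74167% = 0.0174167.
Each month: B ← B·(1+r) − £75.00.
Month 1: interest £27.00; balance after payment £1,502.00.
Month 2: interest £26.16; balance after payment £1,453.16.
Month 3: interest £25.31; balance after payment £1,403.46.
Month 4: interest £24.44; balance after payment £1,352.91.
Month 5: interest £23.56; balance after payment £1,301.47.
Month 6: interest £22.67; balance after payment £1,249.14.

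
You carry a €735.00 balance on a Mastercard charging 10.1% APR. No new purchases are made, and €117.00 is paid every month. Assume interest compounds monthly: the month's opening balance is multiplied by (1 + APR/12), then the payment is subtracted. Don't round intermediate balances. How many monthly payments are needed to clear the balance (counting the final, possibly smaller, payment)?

Monthly rate r = 10.1%/12 = 0.841667% = 0.00841667.
Recurrence: B ← B·(1+r) − €117.00.
Month 1: interest €6.19; balance after payment €624.19.
Month 2: interest €5.25; balance after payment €512.44.
Closed form: n = −ln(1 − rB₀/P)/ln(1+r) = −ln(0.94713)/ln(1.00842) ≈ 6.481, so the balance reaches zero during payment 7.

7 months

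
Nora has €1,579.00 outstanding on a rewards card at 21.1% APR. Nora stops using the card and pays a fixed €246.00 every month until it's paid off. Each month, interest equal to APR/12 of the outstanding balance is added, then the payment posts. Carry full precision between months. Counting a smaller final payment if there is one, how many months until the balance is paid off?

7 payments

Monthly rate r = 21.1%/12 = 1.75833% = 0.0175833.
Recurrence: B ← B·(1+r) − €246.00.
Month 1: interest €27.76; balance after payment €1,360.76.
Month 2: interest €23.93; balance after payment €1,138.69.
Closed form: n = −ln(1 − rB₀/P)/ln(1+r) = −ln(0.88714)/ln(1.01758) ≈ 6.870, so the balance reaches zero during payment 7.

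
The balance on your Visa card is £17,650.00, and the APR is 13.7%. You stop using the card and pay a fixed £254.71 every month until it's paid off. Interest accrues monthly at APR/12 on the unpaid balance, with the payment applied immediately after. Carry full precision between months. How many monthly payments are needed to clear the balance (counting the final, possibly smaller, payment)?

138 payments

Monthly rate r = 13.7%/12 = 1.14167% = 0.0114167.
Recurrence: B ← B·(1+r) − £254.71.
Month 1: interest £201.50; balance after payment £17,596.79.
Month 2: interest £200.90; balance after payment £17,542.98.
Closed form: n = −ln(1 − rB₀/P)/ln(1+r) = −ln(0.20889)/ln(1.01142) ≈ 137.946, so the balance reaches zero during payment 138.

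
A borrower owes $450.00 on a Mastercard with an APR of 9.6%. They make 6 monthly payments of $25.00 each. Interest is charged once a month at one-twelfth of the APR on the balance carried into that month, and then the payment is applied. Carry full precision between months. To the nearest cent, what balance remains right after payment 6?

$319.00

Monthly rate r = 9.6%/12 = 0.8% = 0.008.
Each month: B ← B·(1+r) − $25.00.
Month 1: interest $3.60; balance after payment $428.60.
Month 2: interest $3.43; balance after payment $407.03.
Month 3: interest $3.26; balance after payment $385.29.
Month 4: interest $3.08; balance after payment $363.37.
Month 5: interest $2.91; balance after payment $341.27.
Month 6: interest $2.73; balance after payment $319.00.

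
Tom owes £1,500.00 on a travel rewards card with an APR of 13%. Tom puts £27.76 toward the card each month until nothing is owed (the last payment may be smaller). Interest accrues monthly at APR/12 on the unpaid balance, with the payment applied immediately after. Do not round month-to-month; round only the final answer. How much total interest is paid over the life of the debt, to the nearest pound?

£768

Monthly rate r = 13%/12 = 1.08333% = 0.0108333.
Payoff takes n = ⌈−ln(1 − rB₀/P)/ln(1+r)⌉ = ⌈81.705⌉ = 82 payments; the last is £19.61.
Total paid = 81·£27.76 + £19.61 = £2,268.17.
Total interest = total paid − principal = £2,268.17 − £1,500.00 = £768.17.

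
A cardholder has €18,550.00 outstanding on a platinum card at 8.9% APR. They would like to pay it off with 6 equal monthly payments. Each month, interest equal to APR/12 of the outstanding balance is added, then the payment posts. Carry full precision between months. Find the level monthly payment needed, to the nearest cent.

€3,172.42

Monthly rate r = 8.9%/12 = 0.741667% = 0.00741667.
Level-payment amortization: P = B₀·r / (1 − (1+r)^(−n)) = 18550.00·0.00741667 / (1 − 1.00742^(−6)).
Denominator 1 − (1+r)^(−6) = 0.0433673247.
P = 137.579 / 0.0433673247 ≈ 3172.42.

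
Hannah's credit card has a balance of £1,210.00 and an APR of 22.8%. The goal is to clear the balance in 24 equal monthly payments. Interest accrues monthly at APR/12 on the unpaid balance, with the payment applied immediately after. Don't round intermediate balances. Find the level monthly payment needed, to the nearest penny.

Monthly rate r = 22.8%/12 = 1.9% = 0.019.
Level-payment amortization: P = B₀·r / (1 − (1+r)^(−n)) = 1210.00·0.019 / (1 − 1.019^(−24)).
Denominator 1 − (1+r)^(−24) = 0.363468964.
P = 22.99 / 0.363468964 ≈ 63.25.

£63.25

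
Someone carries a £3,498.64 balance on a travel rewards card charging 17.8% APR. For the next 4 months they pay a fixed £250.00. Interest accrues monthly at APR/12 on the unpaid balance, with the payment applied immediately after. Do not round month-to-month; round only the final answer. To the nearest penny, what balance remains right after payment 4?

£2,688.42

Monthly rate r = 17.8%/12 = 1.48333% = 0.0148333.
Each month: B ← B·(1+r) − £250.00.
Month 1: interest £51.90; balance after payment £3,300.54.
Month 2: interest £48.96; balance after payment £3,099.49.
Month 3: interest £45.98; balance after payment £2,895.47.
Month 4: interest £42.95; balance after payment £2,688.42.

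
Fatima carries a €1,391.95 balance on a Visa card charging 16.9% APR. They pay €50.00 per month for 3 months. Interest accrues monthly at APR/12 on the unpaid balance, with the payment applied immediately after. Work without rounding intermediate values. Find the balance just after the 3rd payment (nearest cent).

€1,299.47

Monthly rate r = 16.9%/12 = 1.40833% = 0.0140833.
Each month: B ← B·(1+r) − €50.00.
Month 1: interest €19.60; balance after payment €1,361.55.
Month 2: interest €19.18; balance after payment €1,330.73.
Month 3: interest €18.74; balance after payment €1,299.47.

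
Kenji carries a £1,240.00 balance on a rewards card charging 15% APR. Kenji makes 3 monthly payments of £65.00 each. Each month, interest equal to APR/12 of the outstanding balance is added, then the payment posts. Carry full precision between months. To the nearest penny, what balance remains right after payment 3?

£1,089.64

Monthly rate r = 15%/12 = 1.25% = 0.0125.
Each month: B ← B·(1+r) − £65.00.
Month 1: interest £15.50; balance after payment £1,190.50.
Month 2: interest £14.88; balance after payment £1,140.38.
Month 3: interest £14.25; balance after payment £1,089.64.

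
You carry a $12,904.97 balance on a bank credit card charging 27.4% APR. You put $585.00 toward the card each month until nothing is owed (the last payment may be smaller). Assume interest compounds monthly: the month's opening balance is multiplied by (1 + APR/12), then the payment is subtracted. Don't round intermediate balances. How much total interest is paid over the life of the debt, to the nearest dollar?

Monthly rate r = 27.4%/12 = 2.28333% = 0.0228333.
Payoff takes n = ⌈−ln(1 − rB₀/P)/ln(1+r)⌉ = ⌈31.031⌉ = 32 payments; the last is $18.29.
Total paid = 31·$585.00 + $18.29 = $18,153.29.
Total interest = total paid − principal = $18,153.29 − $12,904.97 = $5,248.32.

$5,248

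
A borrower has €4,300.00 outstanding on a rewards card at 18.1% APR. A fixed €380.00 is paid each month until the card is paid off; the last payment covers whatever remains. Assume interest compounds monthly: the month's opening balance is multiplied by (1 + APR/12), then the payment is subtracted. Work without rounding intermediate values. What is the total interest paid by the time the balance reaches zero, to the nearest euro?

€451

Monthly rate r = 18.1%/12 = 1.50833% = 0.0150833.
Payoff takes n = ⌈−ln(1 − rB₀/P)/ln(1+r)⌉ = ⌈12.501⌉ = 13 payments; the last is €191.09.
Total paid = 12·€380.00 + €191.09 = €4,751.09.
Total interest = total paid − principal = €4,751.09 − €4,300.00 = €451.09.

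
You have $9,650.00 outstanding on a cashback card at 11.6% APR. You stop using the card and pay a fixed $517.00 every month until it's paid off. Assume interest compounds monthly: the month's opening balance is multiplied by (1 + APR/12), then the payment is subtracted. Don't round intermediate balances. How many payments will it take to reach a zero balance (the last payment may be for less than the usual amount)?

Monthly rate r = 11.6%/12 = 0.966667% = 0.00966667.
Recurrence: B ← B·(1+r) − $517.00.
Month 1: interest $93.28; balance after payment $9,226.28.
Month 2: interest $89.19; balance after payment $8,798.47.
Closed form: n = −ln(1 − rB₀/P)/ln(1+r) = −ln(0.81957)/ln(1.00967) ≈ 20.683, so the balance reaches zero during payment 21.

21 months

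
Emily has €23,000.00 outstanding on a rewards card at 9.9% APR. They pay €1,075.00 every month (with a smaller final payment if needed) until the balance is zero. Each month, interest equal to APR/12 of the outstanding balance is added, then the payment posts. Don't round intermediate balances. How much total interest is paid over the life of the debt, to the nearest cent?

Monthly rate r = 9.9%/12 = 0.825% = 0.00825.
Payoff takes n = ⌈−ln(1 − rB₀/P)/ln(1+r)⌉ = ⌈23.637⌉ = 24 payments; the last is €685.87.
Total paid = 23·€1,075.00 + €685.87 = €25,410.87.
Total interest = total paid − principal = €25,410.87 − €23,000.00 = €2,410.87.

€2,410.87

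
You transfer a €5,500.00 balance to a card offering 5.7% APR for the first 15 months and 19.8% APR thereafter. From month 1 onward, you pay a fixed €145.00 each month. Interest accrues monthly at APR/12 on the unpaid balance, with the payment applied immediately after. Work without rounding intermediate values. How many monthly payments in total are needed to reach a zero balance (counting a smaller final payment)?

Promo months 1–15 at r₀ = 5.7%/12 = 0.00475; months 16+ at r₁ = 19.8%/12 = 0.0165.
After month 15: iterate B ← B·(1+r₀) − €145.00 for 15 months → €3,656.35.
Then at r₁ with €145.00/mo: n₂ = −ln(1 − r₁·B/P)/ln(1+r₁) ≈ 32.87 → 33 more payments.

48 months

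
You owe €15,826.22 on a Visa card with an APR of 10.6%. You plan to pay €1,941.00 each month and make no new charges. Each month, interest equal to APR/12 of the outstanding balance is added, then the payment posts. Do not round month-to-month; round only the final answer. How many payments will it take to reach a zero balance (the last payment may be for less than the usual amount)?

9 months

Monthly rate r = 10.6%/12 = 0.883333% = 0.00883333.
Recurrence: B ← B·(1+r) − €1,941.00.
Month 1: interest €139.80; balance after payment €14,025.02.
Month 2: interest €123.89; balance after payment €12,207.91.
Closed form: n = −ln(1 − rB₀/P)/ln(1+r) = −ln(0.92798)/ln(1.00883) ≈ 8.499, so the balance reaches zero during payment 9.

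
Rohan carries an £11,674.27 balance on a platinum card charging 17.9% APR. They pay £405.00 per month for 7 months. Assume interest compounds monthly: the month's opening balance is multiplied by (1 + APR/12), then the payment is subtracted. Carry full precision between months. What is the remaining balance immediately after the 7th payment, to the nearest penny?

£9,984.12

Monthly rate r = 17.9%/12 = 1.49167% = 0.0149167.
Each month: B ← B·(1+r) − £405.00.
Month 1: interest £174.14; balance after payment £11,443.41.
Month 2: interest £170.70; balance after payment £11,209.11.
Month 3: interest £167.20; balance after payment £10,971.31.
Month 4: interest £163.66; balance after payment £10,729.97.
Month 5: interest £160.06; balance after payment £10,485.02.
Month 6: interest £156.40; balance after payment £10,236.42.
Month 7: interest £152.69; balance after payment £9,984.12.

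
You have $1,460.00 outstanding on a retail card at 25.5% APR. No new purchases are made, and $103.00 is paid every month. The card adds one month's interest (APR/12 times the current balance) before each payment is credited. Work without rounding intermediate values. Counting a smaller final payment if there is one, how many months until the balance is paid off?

Monthly rate r = 25.5%/12 = 2.125% = 0.02125.
Recurrence: B ← B·(1+r) − $103.00.
Month 1: interest $31.03; balance after payment $1,388.03.
Month 2: interest $29.50; balance after payment $1,314.52.
Closed form: n = −ln(1 − rB₀/P)/ln(1+r) = −ln(0.69879)/ln(1.02125) ≈ 17.045, so the balance reaches zero during payment 18.

18 months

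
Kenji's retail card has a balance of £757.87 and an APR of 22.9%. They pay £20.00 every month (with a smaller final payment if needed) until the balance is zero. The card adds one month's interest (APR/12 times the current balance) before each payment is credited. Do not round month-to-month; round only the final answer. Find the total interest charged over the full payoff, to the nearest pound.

£601

Monthly rate r = 22.9%/12 = 1.90833% = 0.0190833.
Payoff takes n = ⌈−ln(1 − rB₀/P)/ln(1+r)⌉ = ⌈67.936⌉ = 68 payments; the last is £18.72.
Total paid = 67·£20.00 + £18.72 = £1,358.72.
Total interest = total paid − principal = £1,358.72 − £757.87 = £600.85.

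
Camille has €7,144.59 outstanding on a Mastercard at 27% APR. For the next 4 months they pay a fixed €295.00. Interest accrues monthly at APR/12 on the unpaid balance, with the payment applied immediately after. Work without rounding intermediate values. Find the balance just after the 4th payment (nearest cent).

€6,589.21

Monthly rate r = 27%/12 = 2.25% = 0.0225.
Each month: B ← B·(1+r) − €295.00.
Month 1: interest €160.75; balance after payment €7,010.34.
Month 2: interest €157.73; balance after payment €6,873.08.
Month 3: interest €154.64; balance after payment €6,732.72.
Month 4: interest €151.49; balance after payment €6,589.21.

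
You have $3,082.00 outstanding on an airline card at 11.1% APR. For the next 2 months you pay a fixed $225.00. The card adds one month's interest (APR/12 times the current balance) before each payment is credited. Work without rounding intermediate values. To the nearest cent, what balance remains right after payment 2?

Monthly rate r = 11.1%/12 = 0.925% = 0.00925.
Each month: B ← B·(1+r) − $225.00.
Month 1: interest $28.51; balance after payment $2,885.51.
Month 2: interest $26.69; balance after payment $2,687.20.

$2,687.20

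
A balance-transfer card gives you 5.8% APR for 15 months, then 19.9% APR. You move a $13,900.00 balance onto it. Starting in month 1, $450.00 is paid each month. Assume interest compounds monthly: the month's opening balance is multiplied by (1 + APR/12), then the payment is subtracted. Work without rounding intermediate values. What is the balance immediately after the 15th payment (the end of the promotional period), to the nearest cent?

Promo months 1–15 at r₀ = 5.8%/12 = 0.00483333; months 16+ at r₁ = 19.9%/12 = 0.0165833.
After month 15: iterate B ← B·(1+r₀) − $450.00 for 15 months → $7,959.34.

$7,959.34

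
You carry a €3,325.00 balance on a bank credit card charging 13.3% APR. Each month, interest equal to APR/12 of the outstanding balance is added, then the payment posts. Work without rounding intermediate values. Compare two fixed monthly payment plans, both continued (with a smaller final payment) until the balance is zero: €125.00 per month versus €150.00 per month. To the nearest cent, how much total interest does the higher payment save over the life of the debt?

Monthly rate r = 13.3%/12 = 1.10833% = 0.0110833.
At €125.00/mo: n = ⌈−ln(1 − rB₀/P)/ln(1+r)⌉ = 32 payments (last €86.38); total interest = total paid − €3,325.00 = €636.38.
At €150.00/mo: 26 payments (last €87.03); total interest €512.03.
Interest saved = €636.38 − €512.03 = €124.35.

€124.35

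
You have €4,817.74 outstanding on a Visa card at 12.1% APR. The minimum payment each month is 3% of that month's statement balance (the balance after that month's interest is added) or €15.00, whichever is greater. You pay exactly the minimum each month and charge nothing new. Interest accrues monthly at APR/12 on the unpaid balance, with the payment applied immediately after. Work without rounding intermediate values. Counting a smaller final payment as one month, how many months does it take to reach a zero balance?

Monthly rate r = 12.1%/12 = 1.00833% = 0.0100833.
While 3% of the post-interest balance exceeds €15.00, each month B ← (B·(1+r))·(1 − 0.03), i.e. B shrinks by the factor (1+r)·0.97 = 0.97978.
This holds for months 1–112. Entering month 113 the balance is €488.97; 3% of the post-interest balance is now below €15.00, so the flat €15.00 minimum applies from here.
From month 113 a fixed €15.00 at rate r clears €488.97 in 40 more payments. Total: 112 + 40 = 152 months.

152 months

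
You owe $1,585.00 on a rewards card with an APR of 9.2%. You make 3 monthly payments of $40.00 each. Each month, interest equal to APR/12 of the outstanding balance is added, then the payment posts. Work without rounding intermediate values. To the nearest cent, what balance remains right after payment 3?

Monthly rate r = 9.2%/12 = 0.766667% = 0.00766667.
Each month: B ← B·(1+r) − $40.00.
Month 1: interest $12.15; balance after payment $1,557.15.
Month 2: interest $11.94; balance after payment $1,529.09.
Month 3: interest $11.72; balance after payment $1,500.81.

$1,500.81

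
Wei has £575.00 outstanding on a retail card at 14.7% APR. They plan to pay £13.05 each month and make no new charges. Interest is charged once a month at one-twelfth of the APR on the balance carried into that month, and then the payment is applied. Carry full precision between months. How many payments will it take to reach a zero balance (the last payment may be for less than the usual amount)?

Monthly rate r = 14.7%/12 = 1.225% = 0.01225.
Recurrence: B ← B·(1+r) − £13.05.
Month 1: interest £7.04; balance after payment £568.99.
Month 2: interest £6.97; balance after payment £562.91.
Closed form: n = −ln(1 − rB₀/P)/ln(1+r) = −ln(0.46025)/ln(1.01225) ≈ 63.733, so the balance reaches zero during payment 64.

64 months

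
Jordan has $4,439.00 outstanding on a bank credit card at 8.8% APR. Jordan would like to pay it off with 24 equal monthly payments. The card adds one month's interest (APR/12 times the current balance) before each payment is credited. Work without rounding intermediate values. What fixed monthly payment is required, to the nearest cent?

Monthly rate r = 8.8%/12 = 0.733333% = 0.00733333.
Level-payment amortization: P = B₀·r / (1 − (1+r)^(−n)) = 4439.00·0.00733333 / (1 − 1.00733^(−24)).
Denominator 1 − (1+r)^(−24) = 0.160843287.
P = 32.5527 / 0.160843287 ≈ 202.39.

$202.39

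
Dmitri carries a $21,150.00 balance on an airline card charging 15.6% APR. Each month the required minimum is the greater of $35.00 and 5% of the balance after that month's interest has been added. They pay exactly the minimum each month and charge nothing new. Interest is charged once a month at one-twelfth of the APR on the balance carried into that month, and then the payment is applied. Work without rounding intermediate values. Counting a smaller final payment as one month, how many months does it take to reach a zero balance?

113 months

Monthly rate r = 15.6%/12 = 1.3% = 0.013.
While 5% of the post-interest balance exceeds $35.00, each month B ← (B·(1+r))·(1 − 0.05), i.e. B shrinks by the factor (1+r)·0.95 = 0.96235.
This holds for months 1–90. Entering month 91 the balance is $668.78; 5% of the post-interest balance is now below $35.00, so the flat $35.00 minimum applies from here.
From month 91 a fixed $35.00 at rate r clears $668.78 in 23 more payments. Total: 90 + 23 = 113 months.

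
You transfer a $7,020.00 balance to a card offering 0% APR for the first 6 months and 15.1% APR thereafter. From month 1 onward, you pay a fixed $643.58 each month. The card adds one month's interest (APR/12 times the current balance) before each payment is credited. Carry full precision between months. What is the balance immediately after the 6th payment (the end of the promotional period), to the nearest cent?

Promo months 1–6 at r₀ = 0%/12 = 0; months 7+ at r₁ = 15.1%/12 = 0.0125833.
After month 6 (no interest yet): B = $7,020.00 − 6·$643.58 = $3,158.52.

$3,158.52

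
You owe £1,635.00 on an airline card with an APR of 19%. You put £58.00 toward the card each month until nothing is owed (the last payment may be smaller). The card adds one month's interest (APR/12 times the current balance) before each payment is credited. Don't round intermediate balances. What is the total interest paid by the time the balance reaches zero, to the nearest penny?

£547.86

Monthly rate r = 19%/12 = 1.58333% = 0.0158333.
Payoff takes n = ⌈−ln(1 − rB₀/P)/ln(1+r)⌉ = ⌈37.634⌉ = 38 payments; the last is £36.86.
Total paid = 37·£58.00 + £36.86 = £2,182.86.
Total interest = total paid − principal = £2,182.86 − £1,635.00 = £547.86.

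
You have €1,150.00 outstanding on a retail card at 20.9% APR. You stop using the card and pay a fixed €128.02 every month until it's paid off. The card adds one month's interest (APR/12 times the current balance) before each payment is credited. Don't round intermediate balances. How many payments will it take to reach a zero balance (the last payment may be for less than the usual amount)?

10 payments

Monthly rate r = 20.9%/12 = 1.74167% = 0.0174167.
Recurrence: B ← B·(1+r) − €128.02.
Month 1: interest €20.03; balance after payment €1,042.01.
Month 2: interest €18.15; balance after payment €932.14.
Closed form: n = −ln(1 − rB₀/P)/ln(1+r) = −ln(0.84355)/ln(1.01742) ≈ 9.854, so the balance reaches zero during payment 10.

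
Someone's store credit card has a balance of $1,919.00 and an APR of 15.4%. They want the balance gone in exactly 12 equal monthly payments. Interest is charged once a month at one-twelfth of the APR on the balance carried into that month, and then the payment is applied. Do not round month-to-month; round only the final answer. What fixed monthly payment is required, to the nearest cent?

Monthly rate r = 15.4%/12 = 1.28333% = 0.0128333.
Level-payment amortization: P = B₀·r / (1 − (1+r)^(−n)) = 1919.00·0.0128333 / (1 − 1.01283^(−12)).
Denominator 1 − (1+r)^(−12) = 0.141887618.
P = 24.6272 / 0.141887618 ≈ 173.57.

$173.57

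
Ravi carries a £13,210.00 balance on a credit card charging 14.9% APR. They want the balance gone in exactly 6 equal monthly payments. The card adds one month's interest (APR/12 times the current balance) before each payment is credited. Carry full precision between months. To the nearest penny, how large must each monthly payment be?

Monthly rate r = 14.9%/12 = 1.24167% = 0.0124167.
Level-payment amortization: P = B₀·r / (1 − (1+r)^(−n)) = 13210.00·0.0124167 / (1 − 1.01242^(−6)).
Denominator 1 − (1+r)^(−6) = 0.071366634.
P = 164.024 / 0.071366634 ≈ 2298.33.

£2,298.33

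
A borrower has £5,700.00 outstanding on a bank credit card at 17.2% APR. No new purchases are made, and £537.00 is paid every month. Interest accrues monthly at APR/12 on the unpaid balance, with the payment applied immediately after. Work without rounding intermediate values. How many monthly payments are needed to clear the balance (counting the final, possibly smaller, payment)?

Monthly rate r = 17.2%/12 = 1.43333% = 0.0143333.
Recurrence: B ← B·(1+r) − £537.00.
Month 1: interest £81.70; balance after payment £5,244.70.
Month 2: interest £75.17; balance after payment £4,782.87.
Closed form: n = −ln(1 − rB₀/P)/ln(1+r) = −ln(0.84786)/ln(1.01433) ≈ 11.597, so the balance reaches zero during payment 12.

12 months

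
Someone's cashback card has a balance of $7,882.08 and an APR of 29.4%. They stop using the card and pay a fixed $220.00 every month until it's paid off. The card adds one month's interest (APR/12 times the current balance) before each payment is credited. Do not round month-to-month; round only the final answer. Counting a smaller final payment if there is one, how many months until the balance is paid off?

87 payments

Monthly rate r = 29.4%/12 = 2.45% = 0.0245.
Recurrence: B ← B·(1+r) − $220.00.
Month 1: interest $193.11; balance after payment $7,855.19.
Month 2: interest $192.45; balance after payment $7,827.64.
Closed form: n = −ln(1 − rB₀/P)/ln(1+r) = −ln(0.12222)/ln(1.0245) ≈ 86.839, so the balance reaches zero during payment 87.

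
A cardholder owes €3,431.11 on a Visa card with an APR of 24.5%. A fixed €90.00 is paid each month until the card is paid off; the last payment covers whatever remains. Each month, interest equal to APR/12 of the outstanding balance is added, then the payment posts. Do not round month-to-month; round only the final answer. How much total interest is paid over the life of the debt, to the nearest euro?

Monthly rate r = 24.5%/12 = 2.04167% = 0.0204167.
Payoff takes n = ⌈−ln(1 − rB₀/P)/ln(1+r)⌉ = ⌈74.547⌉ = 75 payments; the last is €49.45.
Total paid = 74·€90.00 + €49.45 = €6,709.45.
Total interest = total paid − principal = €6,709.45 − €3,431.11 = €3,278.34.

€3,278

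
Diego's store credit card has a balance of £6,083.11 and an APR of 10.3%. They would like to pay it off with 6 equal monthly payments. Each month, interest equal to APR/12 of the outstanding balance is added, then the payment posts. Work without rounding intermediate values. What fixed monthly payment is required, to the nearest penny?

£1,044.53

Monthly rate r = 10.3%/12 = 0.858333% = 0.00858333.
Level-payment amortization: P = B₀·r / (1 − (1+r)^(−n)) = 6083.11·0.00858333 / (1 − 1.00858^(−6)).
Denominator 1 − (1+r)^(−6) = 0.0499875943.
P = 52.2134 / 0.0499875943 ≈ 1044.53.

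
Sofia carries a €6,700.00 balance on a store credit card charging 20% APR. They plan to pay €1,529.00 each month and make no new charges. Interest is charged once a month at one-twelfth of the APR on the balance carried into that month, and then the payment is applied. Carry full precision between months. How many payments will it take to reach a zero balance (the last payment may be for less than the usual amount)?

Monthly rate r = 20%/12 = 1.66667% = 0.0166667.
Recurrence: B ← B·(1+r) − €1,529.00.
Month 1: interest €111.67; balance after payment €5,282.67.
Month 2: interest €88.04; balance after payment €3,841.71.
Month 3: interest €64.03; balance after payment €2,376.74.
Month 4: interest €39.61; balance after payment €887.35.
Month 5: interest €14.79; balance after payment €0.00.

5 months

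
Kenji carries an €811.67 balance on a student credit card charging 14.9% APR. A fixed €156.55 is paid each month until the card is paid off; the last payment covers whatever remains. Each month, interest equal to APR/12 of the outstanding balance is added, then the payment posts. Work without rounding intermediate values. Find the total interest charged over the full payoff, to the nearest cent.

Monthly rate r = 14.9%/12 = 1.24167% = 0.0124167.
Payoff takes n = ⌈−ln(1 − rB₀/P)/ln(1+r)⌉ = ⌈5.392⌉ = 6 payments; the last is €61.65.
Total paid = 5·€156.55 + €61.65 = €844.40.
Total interest = total paid − principal = €844.40 − €811.67 = €32.73.

€32.73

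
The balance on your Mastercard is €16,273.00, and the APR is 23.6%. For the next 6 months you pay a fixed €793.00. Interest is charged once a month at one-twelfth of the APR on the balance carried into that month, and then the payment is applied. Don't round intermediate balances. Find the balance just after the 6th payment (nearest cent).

€13,291.98

Monthly rate r = 23.6%/12 = 1.96667% = 0.0196667.
Each month: B ← B·(1+r) − €793.00.
Month 1: interest €320.04; balance after payment €15,800.04.
Month 2: interest €310.73; balance after payment €15,317.77.
Month 3: interest €301.25; balance after payment €14,826.02.
Month 4: interest €291.58; balance after payment €14,324.60.
Month 5: interest €281.72; balance after payment €13,813.31.
Month 6: interest €271.66; balance after payment €13,291.98.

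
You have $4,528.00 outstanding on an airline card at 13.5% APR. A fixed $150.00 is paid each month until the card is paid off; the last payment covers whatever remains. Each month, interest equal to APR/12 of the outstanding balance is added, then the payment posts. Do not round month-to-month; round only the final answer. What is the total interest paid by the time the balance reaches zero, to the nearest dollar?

Monthly rate r = 13.5%/12 = 1.125% = 0.01125.
Payoff takes n = ⌈−ln(1 − rB₀/P)/ln(1+r)⌉ = ⌈37.088⌉ = 38 payments; the last is $13.26.
Total paid = 37·$150.00 + $13.26 = $5,563.26.
Total interest = total paid − principal = $5,563.26 − $4,528.00 = $1,035.26.

$1,035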